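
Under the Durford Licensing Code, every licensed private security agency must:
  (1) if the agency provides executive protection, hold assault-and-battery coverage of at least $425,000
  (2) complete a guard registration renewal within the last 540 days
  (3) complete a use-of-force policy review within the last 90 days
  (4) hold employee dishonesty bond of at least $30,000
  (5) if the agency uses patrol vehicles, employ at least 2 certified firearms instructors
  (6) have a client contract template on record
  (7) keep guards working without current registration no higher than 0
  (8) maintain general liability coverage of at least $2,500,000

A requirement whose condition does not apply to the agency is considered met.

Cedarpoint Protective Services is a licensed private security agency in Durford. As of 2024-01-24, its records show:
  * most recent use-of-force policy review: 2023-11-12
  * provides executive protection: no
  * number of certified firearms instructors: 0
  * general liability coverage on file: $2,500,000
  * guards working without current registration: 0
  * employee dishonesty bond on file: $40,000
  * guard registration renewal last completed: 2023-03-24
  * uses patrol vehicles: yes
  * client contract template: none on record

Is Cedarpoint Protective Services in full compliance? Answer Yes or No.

No

1. condition 'provides executive protection' does not hold → requirement n/a → met
2. guard registration renewal 306 days ago vs limit 540 → met
3. use-of-force policy review 73 days ago vs limit 90 → met
4. employee dishonesty bond $40,000 ≥ $30,000 → met
5. condition 'uses patrol vehicles' holds; certified firearms instructors 0 < 2 → not met
6. client contract template absent → not met
7. guards working without current registration 0 ≤ 0 → met
8. general liability coverage $2,500,000 ≥ $2,500,000 → met
Not met: 5, 6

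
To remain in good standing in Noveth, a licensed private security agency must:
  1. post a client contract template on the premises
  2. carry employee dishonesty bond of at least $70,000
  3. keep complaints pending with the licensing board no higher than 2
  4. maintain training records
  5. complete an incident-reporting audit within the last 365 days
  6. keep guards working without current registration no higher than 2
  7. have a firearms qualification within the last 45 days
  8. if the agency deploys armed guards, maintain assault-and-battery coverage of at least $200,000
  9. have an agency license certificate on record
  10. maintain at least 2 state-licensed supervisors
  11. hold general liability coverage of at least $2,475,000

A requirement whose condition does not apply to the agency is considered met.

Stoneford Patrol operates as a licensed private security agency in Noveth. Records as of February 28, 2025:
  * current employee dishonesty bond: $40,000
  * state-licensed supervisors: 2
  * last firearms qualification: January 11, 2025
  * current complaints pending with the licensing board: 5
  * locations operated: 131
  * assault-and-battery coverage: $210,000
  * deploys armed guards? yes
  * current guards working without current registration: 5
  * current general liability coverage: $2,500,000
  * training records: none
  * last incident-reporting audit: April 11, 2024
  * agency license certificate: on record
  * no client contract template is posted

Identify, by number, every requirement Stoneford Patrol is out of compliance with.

1, 2, 3, 4, 6, 7

1. client contract template absent → not met
2. employee dishonesty bond $40,000 < $70,000 → not met
3. complaints pending with the licensing board 5 > 2 → not met
4. training records absent → not met
5. incident-reporting audit 323 days ago vs limit 365 → met
6. guards working without current registration 5 > 2 → not met
7. firearms qualification 48 days ago vs limit 45 → not met
8. condition 'deploys armed guards' holds; assault-and-battery coverage $210,000 ≥ $200,000 → met
9. agency license certificate present → met
10. state-licensed supervisors 2 ≥ 2 → met
11. general liability coverage $2,500,000 ≥ $2,475,000 → met
Not met: 1, 2, 3, 4, 6, 7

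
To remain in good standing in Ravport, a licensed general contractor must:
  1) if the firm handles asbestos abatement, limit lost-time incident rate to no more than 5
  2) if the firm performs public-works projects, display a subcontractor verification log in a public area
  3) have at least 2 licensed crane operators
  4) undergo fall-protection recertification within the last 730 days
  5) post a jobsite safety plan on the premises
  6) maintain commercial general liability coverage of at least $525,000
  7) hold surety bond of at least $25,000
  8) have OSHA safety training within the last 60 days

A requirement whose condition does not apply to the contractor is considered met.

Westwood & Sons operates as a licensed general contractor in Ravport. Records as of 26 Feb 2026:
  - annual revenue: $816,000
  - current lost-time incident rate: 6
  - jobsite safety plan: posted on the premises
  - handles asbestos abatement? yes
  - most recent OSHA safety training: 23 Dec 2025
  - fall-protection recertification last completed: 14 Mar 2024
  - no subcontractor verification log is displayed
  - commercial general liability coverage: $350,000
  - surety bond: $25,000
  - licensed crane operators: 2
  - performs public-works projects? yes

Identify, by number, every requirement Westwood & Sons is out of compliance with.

1, 2, 6, 8

1. condition 'handles asbestos abatement' holds; lost-time incident rate 6 > 5 → not met
2. condition 'performs public-works projects' holds; subcontractor verification log absent → not met
3. licensed crane operators 2 ≥ 2 → met
4. fall-protection recertification 714 days ago vs limit 730 → met
5. jobsite safety plan present → met
6. commercial general liability coverage $350,000 < $525,000 → not met
7. surety bond $25,000 ≥ $25,000 → met
8. OSHA safety training 65 days ago vs limit 60 → not met
Not met: 1, 2, 6, 8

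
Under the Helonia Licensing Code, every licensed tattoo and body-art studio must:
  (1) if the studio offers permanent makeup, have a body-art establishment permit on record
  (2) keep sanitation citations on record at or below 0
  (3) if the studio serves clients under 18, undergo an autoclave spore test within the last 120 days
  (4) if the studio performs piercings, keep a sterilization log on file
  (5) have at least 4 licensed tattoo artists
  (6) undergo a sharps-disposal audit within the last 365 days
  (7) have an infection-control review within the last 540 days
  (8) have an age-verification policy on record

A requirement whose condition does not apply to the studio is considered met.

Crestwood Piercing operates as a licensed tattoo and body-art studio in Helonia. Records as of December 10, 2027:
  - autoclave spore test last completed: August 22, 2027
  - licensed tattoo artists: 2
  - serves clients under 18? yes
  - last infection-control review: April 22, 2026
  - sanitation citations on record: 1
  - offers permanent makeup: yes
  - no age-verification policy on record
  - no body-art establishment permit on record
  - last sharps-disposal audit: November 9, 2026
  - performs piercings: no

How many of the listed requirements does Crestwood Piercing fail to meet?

1. condition 'offers permanent makeup' holds; body-art establishment permit absent → not met
2. sanitation citations on record 1 > 0 → not met
3. condition 'serves clients under 18' holds; autoclave spore test 110 days ago vs limit 120 → met
4. condition 'performs piercings' does not hold → requirement n/a → met
5. licensed tattoo artists 2 < 4 → not met
6. sharps-disposal audit 396 days ago vs limit 365 → not met
7. infection-control review 597 days ago vs limit 540 → not met
8. age-verification policy absent → not met
Not met: 6 of 8

6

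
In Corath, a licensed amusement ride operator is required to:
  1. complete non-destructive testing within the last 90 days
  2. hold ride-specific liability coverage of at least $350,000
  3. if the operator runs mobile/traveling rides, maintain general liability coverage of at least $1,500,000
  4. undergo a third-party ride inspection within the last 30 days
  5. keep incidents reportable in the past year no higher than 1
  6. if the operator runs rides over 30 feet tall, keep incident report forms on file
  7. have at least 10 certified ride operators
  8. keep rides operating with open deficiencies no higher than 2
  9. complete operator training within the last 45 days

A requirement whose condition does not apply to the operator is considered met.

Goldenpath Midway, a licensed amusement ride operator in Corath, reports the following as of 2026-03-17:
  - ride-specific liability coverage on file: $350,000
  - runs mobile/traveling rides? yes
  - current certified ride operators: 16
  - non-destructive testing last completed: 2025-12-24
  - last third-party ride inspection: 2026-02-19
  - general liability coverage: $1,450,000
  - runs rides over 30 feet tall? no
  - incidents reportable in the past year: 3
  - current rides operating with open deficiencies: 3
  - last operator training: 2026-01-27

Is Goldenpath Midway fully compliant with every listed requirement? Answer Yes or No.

1. non-destructive testing 83 days ago vs limit 90 → met
2. ride-specific liability coverage $350,000 ≥ $350,000 → met
3. condition 'runs mobile/traveling rides' holds; general liability coverage $1,450,000 < $1,500,000 → not met
4. third-party ride inspection 26 days ago vs limit 30 → met
5. incidents reportable in the past year 3 > 1 → not met
6. condition 'runs rides over 30 feet tall' does not hold → requirement n/a → met
7. certified ride operators 16 ≥ 10 → met
8. rides operating with open deficiencies 3 > 2 → not met
9. operator training 49 days ago vs limit 45 → not met
Not met: 3, 5, 8, 9

No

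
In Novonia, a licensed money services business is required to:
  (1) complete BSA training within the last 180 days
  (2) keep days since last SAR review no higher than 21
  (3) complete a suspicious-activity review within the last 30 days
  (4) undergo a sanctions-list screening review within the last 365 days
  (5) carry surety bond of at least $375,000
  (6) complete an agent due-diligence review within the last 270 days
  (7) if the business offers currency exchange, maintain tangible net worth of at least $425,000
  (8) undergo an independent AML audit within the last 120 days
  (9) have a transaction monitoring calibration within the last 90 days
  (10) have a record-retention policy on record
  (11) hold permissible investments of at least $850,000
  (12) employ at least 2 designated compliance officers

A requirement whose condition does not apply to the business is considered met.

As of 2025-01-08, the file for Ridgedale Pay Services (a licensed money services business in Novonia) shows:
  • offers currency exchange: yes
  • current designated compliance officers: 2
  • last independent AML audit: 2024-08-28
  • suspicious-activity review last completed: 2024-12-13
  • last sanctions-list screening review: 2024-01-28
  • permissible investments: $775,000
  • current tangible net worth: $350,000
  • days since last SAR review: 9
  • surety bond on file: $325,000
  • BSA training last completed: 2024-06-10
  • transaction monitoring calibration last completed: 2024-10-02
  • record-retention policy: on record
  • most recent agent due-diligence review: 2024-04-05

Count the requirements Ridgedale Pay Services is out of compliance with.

1. BSA training 212 days ago vs limit 180 → not met
2. days since last SAR review 9 ≤ 21 → met
3. suspicious-activity review 26 days ago vs limit 30 → met
4. sanctions-list screening review 346 days ago vs limit 365 → met
5. surety bond $325,000 < $375,000 → not met
6. agent due-diligence review 278 days ago vs limit 270 → not met
7. condition 'offers currency exchange' holds; tangible net worth $350,000 < $425,000 → not met
8. independent AML audit 133 days ago vs limit 120 → not met
9. transaction monitoring calibration 98 days ago vs limit 90 → not met
10. record-retention policy present → met
11. permissible investments $775,000 < $850,000 → not met
12. designated compliance officers 2 ≥ 2 → met
Not met: 7 of 12

7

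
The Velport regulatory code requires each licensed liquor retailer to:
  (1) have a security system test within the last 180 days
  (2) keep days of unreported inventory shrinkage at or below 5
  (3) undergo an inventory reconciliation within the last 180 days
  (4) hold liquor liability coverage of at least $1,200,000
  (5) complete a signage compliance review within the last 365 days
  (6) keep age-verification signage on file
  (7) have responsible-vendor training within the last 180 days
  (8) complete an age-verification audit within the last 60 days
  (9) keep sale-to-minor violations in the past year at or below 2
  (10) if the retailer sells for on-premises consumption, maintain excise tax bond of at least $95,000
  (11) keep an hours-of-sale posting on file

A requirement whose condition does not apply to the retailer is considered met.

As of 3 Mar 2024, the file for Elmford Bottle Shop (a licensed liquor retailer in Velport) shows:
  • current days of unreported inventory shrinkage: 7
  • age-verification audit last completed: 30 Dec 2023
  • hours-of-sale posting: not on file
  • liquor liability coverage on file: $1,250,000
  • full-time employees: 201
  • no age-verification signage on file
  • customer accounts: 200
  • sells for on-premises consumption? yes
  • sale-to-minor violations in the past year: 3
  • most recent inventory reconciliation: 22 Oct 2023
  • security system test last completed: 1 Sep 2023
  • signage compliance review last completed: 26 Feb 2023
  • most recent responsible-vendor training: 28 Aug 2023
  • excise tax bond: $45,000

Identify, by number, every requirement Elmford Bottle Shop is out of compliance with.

1, 2, 5, 6, 7, 8, 9, 10, 11

1. security system test 184 days ago vs limit 180 → not met
2. days of unreported inventory shrinkage 7 > 5 → not met
3. inventory reconciliation 133 days ago vs limit 180 → met
4. liquor liability coverage $1,250,000 ≥ $1,200,000 → met
5. signage compliance review 371 days ago vs limit 365 → not met
6. age-verification signage absent → not met
7. responsible-vendor training 188 days ago vs limit 180 → not met
8. age-verification audit 64 days ago vs limit 60 → not met
9. sale-to-minor violations in the past year 3 > 2 → not met
10. condition 'sells for on-premises consumption' holds; excise tax bond $45,000 < $95,000 → not met
11. hours-of-sale posting absent → not met
Not met: 1, 2, 5, 6, 7, 8, 9, 10, 11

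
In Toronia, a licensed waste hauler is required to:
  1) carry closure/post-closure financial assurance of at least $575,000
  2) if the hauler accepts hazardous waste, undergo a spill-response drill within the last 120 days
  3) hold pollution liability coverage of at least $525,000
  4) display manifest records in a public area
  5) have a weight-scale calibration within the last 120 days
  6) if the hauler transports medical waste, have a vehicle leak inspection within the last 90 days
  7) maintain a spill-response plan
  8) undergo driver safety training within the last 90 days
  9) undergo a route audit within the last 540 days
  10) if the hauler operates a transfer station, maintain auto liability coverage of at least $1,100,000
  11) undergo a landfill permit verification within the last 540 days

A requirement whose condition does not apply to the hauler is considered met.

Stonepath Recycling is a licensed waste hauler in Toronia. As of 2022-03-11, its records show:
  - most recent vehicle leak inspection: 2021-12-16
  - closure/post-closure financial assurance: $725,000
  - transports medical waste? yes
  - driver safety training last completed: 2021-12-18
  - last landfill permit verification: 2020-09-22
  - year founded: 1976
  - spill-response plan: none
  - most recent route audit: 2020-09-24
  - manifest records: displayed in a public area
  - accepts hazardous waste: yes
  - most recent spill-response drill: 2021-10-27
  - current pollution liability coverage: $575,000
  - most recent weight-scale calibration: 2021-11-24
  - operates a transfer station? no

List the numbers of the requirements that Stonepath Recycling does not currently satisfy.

1. closure/post-closure financial assurance $725,000 ≥ $575,000 → met
2. condition 'accepts hazardous waste' holds; spill-response drill 135 days ago vs limit 120 → not met
3. pollution liability coverage $575,000 ≥ $525,000 → met
4. manifest records present → met
5. weight-scale calibration 107 days ago vs limit 120 → met
6. condition 'transports medical waste' holds; vehicle leak inspection 85 days ago vs limit 90 → met
7. spill-response plan absent → not met
8. driver safety training 83 days ago vs limit 90 → met
9. route audit 533 days ago vs limit 540 → met
10. condition 'operates a transfer station' does not hold → requirement n/a → met
11. landfill permit verification 535 days ago vs limit 540 → met
Not met: 2, 7

2, 7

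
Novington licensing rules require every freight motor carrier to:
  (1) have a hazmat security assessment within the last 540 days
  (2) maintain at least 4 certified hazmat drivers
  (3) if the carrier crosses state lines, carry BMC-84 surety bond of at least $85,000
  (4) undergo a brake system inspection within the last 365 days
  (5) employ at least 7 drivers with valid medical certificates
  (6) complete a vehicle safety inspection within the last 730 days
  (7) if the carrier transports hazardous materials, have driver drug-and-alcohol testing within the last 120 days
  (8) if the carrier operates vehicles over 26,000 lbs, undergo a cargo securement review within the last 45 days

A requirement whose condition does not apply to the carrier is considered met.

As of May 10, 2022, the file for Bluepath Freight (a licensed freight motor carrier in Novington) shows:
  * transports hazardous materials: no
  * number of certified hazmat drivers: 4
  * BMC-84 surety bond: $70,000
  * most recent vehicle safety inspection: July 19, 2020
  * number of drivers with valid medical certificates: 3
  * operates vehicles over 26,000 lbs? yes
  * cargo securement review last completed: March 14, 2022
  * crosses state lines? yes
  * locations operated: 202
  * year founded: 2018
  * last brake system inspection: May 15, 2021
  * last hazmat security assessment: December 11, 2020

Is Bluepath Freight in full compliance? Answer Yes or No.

No

1. hazmat security assessment 515 days ago vs limit 540 → met
2. certified hazmat drivers 4 ≥ 4 → met
3. condition 'crosses state lines' holds; BMC-84 surety bond $70,000 < $85,000 → not met
4. brake system inspection 360 days ago vs limit 365 → met
5. drivers with valid medical certificates 3 < 7 → not met
6. vehicle safety inspection 660 days ago vs limit 730 → met
7. condition 'transports hazardous materials' does not hold → requirement n/a → met
8. condition 'operates vehicles over 26,000 lbs' holds; cargo securement review 57 days ago vs limit 45 → not met
Not met: 3, 5, 8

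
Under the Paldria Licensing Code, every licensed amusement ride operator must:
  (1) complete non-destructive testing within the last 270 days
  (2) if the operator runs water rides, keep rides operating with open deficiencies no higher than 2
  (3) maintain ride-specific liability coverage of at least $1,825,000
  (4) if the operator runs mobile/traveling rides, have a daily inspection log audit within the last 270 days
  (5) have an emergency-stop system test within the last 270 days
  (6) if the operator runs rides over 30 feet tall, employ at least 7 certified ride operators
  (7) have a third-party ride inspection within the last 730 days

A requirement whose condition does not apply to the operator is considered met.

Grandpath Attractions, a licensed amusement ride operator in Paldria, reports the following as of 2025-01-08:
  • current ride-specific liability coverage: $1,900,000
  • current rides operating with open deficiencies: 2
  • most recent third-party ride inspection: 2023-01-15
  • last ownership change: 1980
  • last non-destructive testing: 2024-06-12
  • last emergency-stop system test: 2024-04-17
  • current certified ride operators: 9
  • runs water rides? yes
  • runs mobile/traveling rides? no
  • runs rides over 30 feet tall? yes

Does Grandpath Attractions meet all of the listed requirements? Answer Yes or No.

1. non-destructive testing 210 days ago vs limit 270 → met
2. condition 'runs water rides' holds; rides operating with open deficiencies 2 ≤ 2 → met
3. ride-specific liability coverage $1,900,000 ≥ $1,825,000 → met
4. condition 'runs mobile/traveling rides' does not hold → requirement n/a → met
5. emergency-stop system test 266 days ago vs limit 270 → met
6. condition 'runs rides over 30 feet tall' holds; certified ride operators 9 ≥ 7 → met
7. third-party ride inspection 724 days ago vs limit 730 → met
All met.

Yes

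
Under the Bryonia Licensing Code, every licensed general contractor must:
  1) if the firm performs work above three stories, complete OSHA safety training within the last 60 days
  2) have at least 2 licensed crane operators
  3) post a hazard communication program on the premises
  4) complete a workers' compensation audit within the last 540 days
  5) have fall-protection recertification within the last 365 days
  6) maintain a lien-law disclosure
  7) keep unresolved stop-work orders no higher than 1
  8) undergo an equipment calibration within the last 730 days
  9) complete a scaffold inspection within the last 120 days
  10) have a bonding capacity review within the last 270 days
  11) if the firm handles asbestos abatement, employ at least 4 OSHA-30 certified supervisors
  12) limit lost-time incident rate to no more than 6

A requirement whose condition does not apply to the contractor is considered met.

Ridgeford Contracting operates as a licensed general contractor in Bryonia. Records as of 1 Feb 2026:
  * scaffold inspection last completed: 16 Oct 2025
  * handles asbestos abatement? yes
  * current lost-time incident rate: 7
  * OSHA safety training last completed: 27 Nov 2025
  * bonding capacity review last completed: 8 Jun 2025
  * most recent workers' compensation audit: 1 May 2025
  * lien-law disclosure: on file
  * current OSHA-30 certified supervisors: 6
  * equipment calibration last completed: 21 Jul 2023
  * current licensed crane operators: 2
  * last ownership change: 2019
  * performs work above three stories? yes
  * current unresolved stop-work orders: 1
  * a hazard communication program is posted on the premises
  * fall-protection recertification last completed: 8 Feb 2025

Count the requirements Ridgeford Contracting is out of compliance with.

3

1. condition 'performs work above three stories' holds; OSHA safety training 66 days ago vs limit 60 → not met
2. licensed crane operators 2 ≥ 2 → met
3. hazard communication program present → met
4. workers' compensation audit 276 days ago vs limit 540 → met
5. fall-protection recertification 358 days ago vs limit 365 → met
6. lien-law disclosure present → met
7. unresolved stop-work orders 1 ≤ 1 → met
8. equipment calibration 926 days ago vs limit 730 → not met
9. scaffold inspection 108 days ago vs limit 120 → met
10. bonding capacity review 238 days ago vs limit 270 → met
11. condition 'handles asbestos abatement' holds; OSHA-30 certified supervisors 6 ≥ 4 → met
12. lost-time incident rate 7 > 6 → not met
Not met: 3 of 12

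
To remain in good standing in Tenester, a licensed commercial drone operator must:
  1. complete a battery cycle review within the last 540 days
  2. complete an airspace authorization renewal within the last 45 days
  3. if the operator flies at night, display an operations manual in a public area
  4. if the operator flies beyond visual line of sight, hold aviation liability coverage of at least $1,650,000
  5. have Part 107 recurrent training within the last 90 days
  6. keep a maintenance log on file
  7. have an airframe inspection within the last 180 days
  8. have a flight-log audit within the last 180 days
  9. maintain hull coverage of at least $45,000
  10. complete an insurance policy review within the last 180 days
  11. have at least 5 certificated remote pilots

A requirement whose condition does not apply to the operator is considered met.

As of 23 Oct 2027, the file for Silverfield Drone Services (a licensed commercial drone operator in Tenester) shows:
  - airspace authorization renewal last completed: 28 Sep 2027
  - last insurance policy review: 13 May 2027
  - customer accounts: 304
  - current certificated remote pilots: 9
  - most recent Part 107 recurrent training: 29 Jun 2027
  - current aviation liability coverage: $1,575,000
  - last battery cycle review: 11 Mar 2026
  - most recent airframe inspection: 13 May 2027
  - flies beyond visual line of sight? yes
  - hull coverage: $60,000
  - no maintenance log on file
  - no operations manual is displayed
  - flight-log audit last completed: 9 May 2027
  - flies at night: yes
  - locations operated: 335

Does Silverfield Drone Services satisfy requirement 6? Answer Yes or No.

6. maintenance log absent → not met

No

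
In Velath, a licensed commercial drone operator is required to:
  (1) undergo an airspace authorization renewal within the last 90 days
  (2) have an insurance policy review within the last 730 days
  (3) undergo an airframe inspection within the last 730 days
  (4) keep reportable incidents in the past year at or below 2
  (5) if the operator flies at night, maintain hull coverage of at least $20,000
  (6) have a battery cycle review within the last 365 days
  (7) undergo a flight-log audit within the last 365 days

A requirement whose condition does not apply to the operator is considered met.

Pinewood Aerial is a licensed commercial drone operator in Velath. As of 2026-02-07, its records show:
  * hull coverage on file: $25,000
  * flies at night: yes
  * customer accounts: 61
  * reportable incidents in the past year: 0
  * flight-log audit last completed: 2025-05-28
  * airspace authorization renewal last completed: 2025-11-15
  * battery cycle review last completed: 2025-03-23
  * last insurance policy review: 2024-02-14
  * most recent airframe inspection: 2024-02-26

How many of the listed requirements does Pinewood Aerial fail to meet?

1. airspace authorization renewal 84 days ago vs limit 90 → met
2. insurance policy review 724 days ago vs limit 730 → met
3. airframe inspection 712 days ago vs limit 730 → met
4. reportable incidents in the past year 0 ≤ 2 → met
5. condition 'flies at night' holds; hull coverage $25,000 ≥ $20,000 → met
6. battery cycle review 321 days ago vs limit 365 → met
7. flight-log audit 255 days ago vs limit 365 → met
Not met: 0 of 7

0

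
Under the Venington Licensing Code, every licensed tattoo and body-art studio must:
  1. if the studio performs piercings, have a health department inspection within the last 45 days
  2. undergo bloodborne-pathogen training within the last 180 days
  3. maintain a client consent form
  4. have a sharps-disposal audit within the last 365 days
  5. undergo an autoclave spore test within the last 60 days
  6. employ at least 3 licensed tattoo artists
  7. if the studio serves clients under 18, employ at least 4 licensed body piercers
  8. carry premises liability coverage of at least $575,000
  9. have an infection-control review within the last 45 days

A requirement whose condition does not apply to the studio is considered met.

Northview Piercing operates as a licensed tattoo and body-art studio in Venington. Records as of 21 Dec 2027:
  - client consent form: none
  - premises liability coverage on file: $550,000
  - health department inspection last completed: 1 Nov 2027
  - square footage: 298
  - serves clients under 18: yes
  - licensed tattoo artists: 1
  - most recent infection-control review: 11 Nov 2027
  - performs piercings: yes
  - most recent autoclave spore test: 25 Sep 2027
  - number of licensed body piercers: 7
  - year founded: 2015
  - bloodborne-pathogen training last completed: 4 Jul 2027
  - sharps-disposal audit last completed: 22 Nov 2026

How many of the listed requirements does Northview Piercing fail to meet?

1. condition 'performs piercings' holds; health department inspection 50 days ago vs limit 45 → not met
2. bloodborne-pathogen training 170 days ago vs limit 180 → met
3. client consent form absent → not met
4. sharps-disposal audit 394 days ago vs limit 365 → not met
5. autoclave spore test 87 days ago vs limit 60 → not met
6. licensed tattoo artists 1 < 3 → not met
7. condition 'serves clients under 18' holds; licensed body piercers 7 ≥ 4 → met
8. premises liability coverage $550,000 < $575,000 → not met
9. infection-control review 40 days ago vs limit 45 → met
Not met: 6 of 9

6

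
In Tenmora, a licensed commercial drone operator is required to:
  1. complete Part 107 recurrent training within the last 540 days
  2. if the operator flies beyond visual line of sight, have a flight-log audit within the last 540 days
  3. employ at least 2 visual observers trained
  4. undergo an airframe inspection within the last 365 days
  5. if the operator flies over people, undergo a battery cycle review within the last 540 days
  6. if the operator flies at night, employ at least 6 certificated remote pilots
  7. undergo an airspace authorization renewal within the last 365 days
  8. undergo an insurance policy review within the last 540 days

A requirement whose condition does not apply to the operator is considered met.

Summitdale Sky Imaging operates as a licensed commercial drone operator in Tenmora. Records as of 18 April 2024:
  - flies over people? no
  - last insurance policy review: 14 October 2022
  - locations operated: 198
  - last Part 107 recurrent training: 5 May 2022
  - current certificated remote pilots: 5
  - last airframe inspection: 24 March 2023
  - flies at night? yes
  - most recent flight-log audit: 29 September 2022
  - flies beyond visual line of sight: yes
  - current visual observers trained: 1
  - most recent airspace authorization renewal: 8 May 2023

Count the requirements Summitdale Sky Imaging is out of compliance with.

1. Part 107 recurrent training 714 days ago vs limit 540 → not met
2. condition 'flies beyond visual line of sight' holds; flight-log audit 567 days ago vs limit 540 → not met
3. visual observers trained 1 < 2 → not met
4. airframe inspection 391 days ago vs limit 365 → not met
5. condition 'flies over people' does not hold → requirement n/a → met
6. condition 'flies at night' holds; certificated remote pilots 5 < 6 → not met
7. airspace authorization renewal 346 days ago vs limit 365 → met
8. insurance policy review 552 days ago vs limit 540 → not met
Not met: 6 of 8

6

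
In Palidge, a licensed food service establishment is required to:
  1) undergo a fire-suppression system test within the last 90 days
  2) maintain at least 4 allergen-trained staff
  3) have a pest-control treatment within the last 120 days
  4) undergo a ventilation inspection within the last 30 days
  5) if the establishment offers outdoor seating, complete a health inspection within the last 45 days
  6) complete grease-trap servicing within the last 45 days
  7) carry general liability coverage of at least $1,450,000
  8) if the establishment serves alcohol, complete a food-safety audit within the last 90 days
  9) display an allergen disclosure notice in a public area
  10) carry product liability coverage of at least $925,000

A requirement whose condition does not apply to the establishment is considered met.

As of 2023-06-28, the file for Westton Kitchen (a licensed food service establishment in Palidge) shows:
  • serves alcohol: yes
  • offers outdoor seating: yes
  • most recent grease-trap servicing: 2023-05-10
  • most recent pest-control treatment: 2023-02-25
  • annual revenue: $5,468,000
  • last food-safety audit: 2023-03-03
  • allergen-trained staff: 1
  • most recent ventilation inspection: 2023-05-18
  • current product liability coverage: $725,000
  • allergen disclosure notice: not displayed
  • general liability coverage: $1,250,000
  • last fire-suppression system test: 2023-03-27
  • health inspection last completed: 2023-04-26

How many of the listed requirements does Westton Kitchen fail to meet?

10

1. fire-suppression system test 93 days ago vs limit 90 → not met
2. allergen-trained staff 1 < 4 → not met
3. pest-control treatment 123 days ago vs limit 120 → not met
4. ventilation inspection 41 days ago vs limit 30 → not met
5. condition 'offers outdoor seating' holds; health inspection 63 days ago vs limit 45 → not met
6. grease-trap servicing 49 days ago vs limit 45 → not met
7. general liability coverage $1,250,000 < $1,450,000 → not met
8. condition 'serves alcohol' holds; food-safety audit 117 days ago vs limit 90 → not met
9. allergen disclosure notice absent → not met
10. product liability coverage $725,000 < $925,000 → not met
Not met: 10 of 10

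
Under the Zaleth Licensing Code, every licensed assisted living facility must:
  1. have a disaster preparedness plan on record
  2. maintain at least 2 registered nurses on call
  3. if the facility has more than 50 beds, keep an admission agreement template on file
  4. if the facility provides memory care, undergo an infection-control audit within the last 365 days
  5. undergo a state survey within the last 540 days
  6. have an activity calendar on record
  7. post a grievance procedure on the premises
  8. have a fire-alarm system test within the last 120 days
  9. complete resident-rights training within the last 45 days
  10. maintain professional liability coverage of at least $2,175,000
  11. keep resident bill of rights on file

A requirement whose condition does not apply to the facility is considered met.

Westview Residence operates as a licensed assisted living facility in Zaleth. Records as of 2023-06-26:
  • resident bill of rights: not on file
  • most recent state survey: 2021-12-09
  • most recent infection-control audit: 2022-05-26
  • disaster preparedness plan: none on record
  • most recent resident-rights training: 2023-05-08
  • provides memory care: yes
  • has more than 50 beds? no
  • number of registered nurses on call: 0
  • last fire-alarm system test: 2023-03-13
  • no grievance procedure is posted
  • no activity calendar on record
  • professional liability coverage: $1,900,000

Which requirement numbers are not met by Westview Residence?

1, 2, 4, 5, 6, 7, 9, 10, 11

1. disaster preparedness plan absent → not met
2. registered nurses on call 0 < 2 → not met
3. condition 'has more than 50 beds' does not hold → requirement n/a → met
4. condition 'provides memory care' holds; infection-control audit 396 days ago vs limit 365 → not met
5. state survey 564 days ago vs limit 540 → not met
6. activity calendar absent → not met
7. grievance procedure absent → not met
8. fire-alarm system test 105 days ago vs limit 120 → met
9. resident-rights training 49 days ago vs limit 45 → not met
10. professional liability coverage $1,900,000 < $2,175,000 → not met
11. resident bill of rights absent → not met
Not met: 1, 2, 4, 5, 6, 7, 9, 10, 11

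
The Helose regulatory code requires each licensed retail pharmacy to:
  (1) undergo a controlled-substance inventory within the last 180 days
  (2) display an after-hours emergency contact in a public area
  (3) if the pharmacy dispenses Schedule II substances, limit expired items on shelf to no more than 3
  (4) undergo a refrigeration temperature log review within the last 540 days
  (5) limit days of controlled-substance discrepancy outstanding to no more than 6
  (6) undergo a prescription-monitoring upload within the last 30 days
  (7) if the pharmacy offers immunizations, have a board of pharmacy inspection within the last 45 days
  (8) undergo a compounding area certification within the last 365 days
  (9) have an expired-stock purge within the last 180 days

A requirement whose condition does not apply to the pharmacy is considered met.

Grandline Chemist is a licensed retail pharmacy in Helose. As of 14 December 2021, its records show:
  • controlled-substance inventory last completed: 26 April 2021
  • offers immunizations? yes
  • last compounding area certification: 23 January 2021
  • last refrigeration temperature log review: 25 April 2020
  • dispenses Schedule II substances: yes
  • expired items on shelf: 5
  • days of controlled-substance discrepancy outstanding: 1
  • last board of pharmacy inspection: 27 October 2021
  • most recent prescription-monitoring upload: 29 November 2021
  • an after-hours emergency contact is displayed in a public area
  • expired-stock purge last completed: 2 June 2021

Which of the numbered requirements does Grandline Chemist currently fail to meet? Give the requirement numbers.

1. controlled-substance inventory 232 days ago vs limit 180 → not met
2. after-hours emergency contact present → met
3. condition 'dispenses Schedule II substances' holds; expired items on shelf 5 > 3 → not met
4. refrigeration temperature log review 598 days ago vs limit 540 → not met
5. days of controlled-substance discrepancy outstanding 1 ≤ 6 → met
6. prescription-monitoring upload 15 days ago vs limit 30 → met
7. condition 'offers immunizations' holds; board of pharmacy inspection 48 days ago vs limit 45 → not met
8. compounding area certification 325 days ago vs limit 365 → met
9. expired-stock purge 195 days ago vs limit 180 → not met
Not met: 1, 3, 4, 7, 9

1, 3, 4, 7, 9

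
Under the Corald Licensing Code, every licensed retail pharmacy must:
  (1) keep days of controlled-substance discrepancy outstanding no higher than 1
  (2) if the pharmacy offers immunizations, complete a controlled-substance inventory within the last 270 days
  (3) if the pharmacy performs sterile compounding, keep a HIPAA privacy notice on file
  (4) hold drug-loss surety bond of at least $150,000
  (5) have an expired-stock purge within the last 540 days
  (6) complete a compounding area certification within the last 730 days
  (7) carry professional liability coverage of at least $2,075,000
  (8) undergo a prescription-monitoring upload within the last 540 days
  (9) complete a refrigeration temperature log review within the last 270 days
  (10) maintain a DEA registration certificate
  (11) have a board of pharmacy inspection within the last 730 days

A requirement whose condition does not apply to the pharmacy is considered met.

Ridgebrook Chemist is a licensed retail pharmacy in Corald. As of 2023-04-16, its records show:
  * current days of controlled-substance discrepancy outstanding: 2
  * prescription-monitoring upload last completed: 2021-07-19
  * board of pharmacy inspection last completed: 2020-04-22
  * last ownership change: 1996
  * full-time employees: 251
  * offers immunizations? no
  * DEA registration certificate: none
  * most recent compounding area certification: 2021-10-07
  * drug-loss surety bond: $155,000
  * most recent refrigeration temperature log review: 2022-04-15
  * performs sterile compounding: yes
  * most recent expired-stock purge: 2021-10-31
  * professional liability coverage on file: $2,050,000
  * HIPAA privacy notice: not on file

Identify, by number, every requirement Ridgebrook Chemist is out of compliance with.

1, 3, 7, 8, 9, 10, 11

1. days of controlled-substance discrepancy outstanding 2 > 1 → not met
2. condition 'offers immunizations' does not hold → requirement n/a → met
3. condition 'performs sterile compounding' holds; HIPAA privacy notice absent → not met
4. drug-loss surety bond $155,000 ≥ $150,000 → met
5. expired-stock purge 532 days ago vs limit 540 → met
6. compounding area certification 556 days ago vs limit 730 → met
7. professional liability coverage $2,050,000 < $2,075,000 → not met
8. prescription-monitoring upload 636 days ago vs limit 540 → not met
9. refrigeration temperature log review 366 days ago vs limit 270 → not met
10. DEA registration certificate absent → not met
11. board of pharmacy inspection 1089 days ago vs limit 730 → not met
Not met: 1, 3, 7, 8, 9, 10, 11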